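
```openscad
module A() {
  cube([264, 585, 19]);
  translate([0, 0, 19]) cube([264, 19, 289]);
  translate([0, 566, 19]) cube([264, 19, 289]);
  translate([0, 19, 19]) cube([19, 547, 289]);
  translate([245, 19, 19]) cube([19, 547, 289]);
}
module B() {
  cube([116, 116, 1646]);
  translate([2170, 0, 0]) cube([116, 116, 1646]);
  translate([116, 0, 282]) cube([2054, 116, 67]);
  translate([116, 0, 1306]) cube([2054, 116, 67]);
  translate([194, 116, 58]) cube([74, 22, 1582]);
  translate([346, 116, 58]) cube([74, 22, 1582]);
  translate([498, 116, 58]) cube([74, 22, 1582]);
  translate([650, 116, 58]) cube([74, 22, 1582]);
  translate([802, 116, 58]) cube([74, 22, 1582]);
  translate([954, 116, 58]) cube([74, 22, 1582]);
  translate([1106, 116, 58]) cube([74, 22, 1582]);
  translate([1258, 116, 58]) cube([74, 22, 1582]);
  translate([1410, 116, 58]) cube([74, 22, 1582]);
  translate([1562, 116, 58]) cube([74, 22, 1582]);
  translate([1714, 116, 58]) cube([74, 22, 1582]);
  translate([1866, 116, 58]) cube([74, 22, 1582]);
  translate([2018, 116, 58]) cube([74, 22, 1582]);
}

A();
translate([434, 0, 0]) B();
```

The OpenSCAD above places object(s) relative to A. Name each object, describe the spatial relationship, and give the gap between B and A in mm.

A is an open box. B is a fence section. The fence section is on the floor beside the open box on its +x side. The gap between the fence section and the open box is 170 mm.

The fence section's nearest face is 170 mm from the open box's +x face.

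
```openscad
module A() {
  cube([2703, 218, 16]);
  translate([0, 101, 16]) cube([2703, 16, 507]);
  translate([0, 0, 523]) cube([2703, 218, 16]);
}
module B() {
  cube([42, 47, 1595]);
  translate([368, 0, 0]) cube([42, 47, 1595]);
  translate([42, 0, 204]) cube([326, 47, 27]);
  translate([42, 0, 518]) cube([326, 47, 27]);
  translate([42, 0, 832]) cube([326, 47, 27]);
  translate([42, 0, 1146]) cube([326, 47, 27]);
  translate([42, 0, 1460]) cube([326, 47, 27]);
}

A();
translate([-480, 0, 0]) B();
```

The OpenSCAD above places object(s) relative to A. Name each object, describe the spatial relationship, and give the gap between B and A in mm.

A is an I-beam. B is a ladder. The ladder is on the floor beside the I-beam on its −x side. The gap between the ladder and the I-beam is 70 mm.

The ladder's nearest face is 70 mm from the I-beam's −x face.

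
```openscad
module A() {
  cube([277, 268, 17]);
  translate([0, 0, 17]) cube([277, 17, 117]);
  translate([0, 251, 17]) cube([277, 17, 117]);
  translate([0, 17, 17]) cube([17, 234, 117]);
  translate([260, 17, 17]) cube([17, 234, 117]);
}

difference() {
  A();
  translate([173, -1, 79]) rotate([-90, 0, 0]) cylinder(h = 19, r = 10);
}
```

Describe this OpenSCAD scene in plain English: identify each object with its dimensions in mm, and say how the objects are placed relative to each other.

A is an open storage box with external size 277×268×134 mm and wall thickness 17 mm (the base is also 17 mm thick). The base covers the whole footprint; the four walls stand on the base, with the y-facing walls full-width and the x-facing walls fitting between their inner faces.

The open box has a circular hole of radius 10 mm through its front wall, centred at (x = 173, z = 79).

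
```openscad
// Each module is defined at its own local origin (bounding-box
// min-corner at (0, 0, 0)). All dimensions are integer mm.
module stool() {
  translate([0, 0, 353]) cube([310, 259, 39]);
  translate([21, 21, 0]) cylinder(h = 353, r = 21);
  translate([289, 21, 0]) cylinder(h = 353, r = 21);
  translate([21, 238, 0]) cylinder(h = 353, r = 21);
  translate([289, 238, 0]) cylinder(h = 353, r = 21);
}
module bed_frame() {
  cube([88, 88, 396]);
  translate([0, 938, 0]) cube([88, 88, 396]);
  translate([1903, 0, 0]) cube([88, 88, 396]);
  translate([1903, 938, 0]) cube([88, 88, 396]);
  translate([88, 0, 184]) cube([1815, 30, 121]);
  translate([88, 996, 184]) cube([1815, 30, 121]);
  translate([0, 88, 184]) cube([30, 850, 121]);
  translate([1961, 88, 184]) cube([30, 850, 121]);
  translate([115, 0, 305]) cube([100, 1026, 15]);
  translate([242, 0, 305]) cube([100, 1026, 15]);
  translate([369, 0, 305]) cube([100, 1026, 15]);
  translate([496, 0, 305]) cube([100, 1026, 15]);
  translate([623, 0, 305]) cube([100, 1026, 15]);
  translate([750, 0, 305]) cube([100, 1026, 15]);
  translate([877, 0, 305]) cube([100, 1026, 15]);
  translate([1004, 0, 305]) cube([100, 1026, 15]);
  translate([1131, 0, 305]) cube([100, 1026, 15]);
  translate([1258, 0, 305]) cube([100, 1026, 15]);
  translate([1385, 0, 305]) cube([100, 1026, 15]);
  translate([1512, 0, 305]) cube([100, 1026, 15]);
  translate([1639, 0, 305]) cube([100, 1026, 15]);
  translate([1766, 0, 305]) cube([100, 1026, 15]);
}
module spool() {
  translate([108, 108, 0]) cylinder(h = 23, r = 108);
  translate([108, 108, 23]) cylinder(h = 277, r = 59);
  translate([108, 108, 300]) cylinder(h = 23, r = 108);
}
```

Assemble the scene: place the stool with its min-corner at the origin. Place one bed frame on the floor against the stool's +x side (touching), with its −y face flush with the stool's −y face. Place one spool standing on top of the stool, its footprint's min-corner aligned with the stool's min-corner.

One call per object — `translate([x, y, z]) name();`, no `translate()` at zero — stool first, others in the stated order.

stool();
translate([310, 0, 0]) bed_frame();
translate([0, 0, 392]) spool();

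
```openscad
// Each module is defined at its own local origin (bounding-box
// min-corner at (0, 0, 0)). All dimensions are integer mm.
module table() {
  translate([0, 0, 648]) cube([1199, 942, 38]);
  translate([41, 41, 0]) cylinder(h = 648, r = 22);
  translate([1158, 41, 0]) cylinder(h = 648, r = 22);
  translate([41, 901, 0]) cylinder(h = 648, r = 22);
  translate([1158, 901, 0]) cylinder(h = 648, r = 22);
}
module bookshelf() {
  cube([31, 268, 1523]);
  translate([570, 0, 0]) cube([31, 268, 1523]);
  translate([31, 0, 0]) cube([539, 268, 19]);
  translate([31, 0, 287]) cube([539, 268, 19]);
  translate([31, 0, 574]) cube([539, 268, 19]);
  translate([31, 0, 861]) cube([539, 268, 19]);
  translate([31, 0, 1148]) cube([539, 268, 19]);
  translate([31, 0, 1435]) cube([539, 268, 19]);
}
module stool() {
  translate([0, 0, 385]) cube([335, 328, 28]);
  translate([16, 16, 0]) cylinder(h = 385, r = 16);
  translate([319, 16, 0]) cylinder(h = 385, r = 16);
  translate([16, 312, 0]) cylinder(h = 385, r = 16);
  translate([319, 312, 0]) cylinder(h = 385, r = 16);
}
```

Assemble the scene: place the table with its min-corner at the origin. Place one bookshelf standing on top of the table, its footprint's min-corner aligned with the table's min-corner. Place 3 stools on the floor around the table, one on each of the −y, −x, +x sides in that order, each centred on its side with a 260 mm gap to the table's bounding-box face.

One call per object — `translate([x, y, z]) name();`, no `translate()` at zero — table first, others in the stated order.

table();
translate([0, 0, 686]) bookshelf();
translate([432, -588, 0]) stool();
translate([-595, 307, 0]) stool();
translate([1459, 307, 0]) stool();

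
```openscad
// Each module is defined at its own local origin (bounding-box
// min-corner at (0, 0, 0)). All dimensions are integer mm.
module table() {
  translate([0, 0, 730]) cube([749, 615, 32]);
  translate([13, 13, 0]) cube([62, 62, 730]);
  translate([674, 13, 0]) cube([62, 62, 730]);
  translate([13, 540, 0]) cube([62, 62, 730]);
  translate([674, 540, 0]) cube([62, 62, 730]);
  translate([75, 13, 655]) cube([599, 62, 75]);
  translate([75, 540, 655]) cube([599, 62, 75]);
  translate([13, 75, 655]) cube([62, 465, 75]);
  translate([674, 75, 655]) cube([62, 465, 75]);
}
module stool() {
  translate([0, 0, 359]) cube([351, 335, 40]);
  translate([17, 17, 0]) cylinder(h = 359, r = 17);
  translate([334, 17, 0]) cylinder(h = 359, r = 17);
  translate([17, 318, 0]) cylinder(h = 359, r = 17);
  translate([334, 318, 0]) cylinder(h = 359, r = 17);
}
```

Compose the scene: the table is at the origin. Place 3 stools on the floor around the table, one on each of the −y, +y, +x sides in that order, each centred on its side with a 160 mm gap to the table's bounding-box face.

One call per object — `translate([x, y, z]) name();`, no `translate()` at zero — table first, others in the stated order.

table();
translate([199, -495, 0]) stool();
translate([199, 775, 0]) stool();
translate([909, 140, 0]) stool();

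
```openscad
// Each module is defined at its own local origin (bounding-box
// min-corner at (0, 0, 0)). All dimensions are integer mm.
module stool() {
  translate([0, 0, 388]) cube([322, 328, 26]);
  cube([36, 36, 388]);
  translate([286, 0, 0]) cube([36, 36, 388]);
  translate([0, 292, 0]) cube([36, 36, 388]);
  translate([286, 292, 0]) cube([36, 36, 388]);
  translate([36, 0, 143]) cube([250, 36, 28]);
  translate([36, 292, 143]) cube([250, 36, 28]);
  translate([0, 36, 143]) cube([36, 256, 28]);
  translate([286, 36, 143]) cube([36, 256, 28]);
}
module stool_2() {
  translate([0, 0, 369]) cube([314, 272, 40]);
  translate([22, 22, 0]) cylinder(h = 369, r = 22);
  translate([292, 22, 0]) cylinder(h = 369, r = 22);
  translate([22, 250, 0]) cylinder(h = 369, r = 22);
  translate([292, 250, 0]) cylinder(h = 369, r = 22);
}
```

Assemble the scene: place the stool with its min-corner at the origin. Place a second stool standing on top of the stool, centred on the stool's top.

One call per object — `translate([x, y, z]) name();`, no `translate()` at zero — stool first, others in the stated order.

stool();
translate([4, 28, 414]) stool_2();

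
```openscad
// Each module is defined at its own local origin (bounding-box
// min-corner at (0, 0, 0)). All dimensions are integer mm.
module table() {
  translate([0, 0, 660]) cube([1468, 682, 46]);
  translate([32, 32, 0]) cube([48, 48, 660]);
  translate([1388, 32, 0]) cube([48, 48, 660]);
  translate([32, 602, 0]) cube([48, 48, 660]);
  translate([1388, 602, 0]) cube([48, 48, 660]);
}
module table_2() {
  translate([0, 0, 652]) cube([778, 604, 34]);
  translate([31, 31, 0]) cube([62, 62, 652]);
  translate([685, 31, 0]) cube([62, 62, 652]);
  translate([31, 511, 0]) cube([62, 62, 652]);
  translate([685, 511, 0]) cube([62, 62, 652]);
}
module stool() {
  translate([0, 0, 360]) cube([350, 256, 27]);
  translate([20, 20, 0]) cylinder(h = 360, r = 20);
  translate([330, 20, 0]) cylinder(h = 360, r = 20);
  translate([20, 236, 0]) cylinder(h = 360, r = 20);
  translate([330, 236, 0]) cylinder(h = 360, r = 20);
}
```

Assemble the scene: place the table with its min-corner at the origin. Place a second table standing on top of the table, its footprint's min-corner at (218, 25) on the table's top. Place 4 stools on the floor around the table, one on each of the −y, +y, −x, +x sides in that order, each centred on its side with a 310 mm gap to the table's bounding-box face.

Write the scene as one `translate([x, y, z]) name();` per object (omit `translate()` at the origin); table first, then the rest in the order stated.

table();
translate([218, 25, 706]) table_2();
translate([559, -566, 0]) stool();
translate([559, 992, 0]) stool();
translate([-660, 213, 0]) stool();
translate([1778, 213, 0]) stool();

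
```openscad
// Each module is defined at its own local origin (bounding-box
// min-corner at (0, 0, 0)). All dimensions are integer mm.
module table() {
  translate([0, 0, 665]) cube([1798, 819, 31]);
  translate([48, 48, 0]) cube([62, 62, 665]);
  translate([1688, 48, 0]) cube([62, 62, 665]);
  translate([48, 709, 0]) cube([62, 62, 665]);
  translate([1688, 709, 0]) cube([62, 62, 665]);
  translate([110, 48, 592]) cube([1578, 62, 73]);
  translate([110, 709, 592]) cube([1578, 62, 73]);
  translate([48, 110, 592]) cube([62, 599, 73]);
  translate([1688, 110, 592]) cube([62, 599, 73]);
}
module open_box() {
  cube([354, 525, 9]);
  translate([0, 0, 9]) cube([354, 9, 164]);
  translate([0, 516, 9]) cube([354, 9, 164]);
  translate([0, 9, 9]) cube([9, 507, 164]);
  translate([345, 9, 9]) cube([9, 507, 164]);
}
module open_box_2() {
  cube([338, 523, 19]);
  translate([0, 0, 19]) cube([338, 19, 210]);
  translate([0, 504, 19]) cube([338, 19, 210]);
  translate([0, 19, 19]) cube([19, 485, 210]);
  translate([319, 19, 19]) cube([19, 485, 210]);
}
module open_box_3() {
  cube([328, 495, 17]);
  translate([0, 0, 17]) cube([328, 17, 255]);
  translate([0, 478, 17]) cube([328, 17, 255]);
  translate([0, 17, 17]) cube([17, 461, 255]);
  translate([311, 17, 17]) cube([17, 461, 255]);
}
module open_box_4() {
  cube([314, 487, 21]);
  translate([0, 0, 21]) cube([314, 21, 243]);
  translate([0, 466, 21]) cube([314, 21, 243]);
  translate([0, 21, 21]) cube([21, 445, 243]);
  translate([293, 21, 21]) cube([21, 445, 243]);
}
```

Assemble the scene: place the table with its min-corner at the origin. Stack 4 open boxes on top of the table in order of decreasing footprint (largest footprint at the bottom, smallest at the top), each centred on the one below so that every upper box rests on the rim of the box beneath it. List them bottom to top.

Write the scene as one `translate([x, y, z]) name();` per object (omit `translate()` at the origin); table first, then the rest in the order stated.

table();
translate([722, 147, 696]) open_box();
translate([730, 148, 869]) open_box_2();
translate([735, 162, 1098]) open_box_3();
translate([742, 166, 1370]) open_box_4();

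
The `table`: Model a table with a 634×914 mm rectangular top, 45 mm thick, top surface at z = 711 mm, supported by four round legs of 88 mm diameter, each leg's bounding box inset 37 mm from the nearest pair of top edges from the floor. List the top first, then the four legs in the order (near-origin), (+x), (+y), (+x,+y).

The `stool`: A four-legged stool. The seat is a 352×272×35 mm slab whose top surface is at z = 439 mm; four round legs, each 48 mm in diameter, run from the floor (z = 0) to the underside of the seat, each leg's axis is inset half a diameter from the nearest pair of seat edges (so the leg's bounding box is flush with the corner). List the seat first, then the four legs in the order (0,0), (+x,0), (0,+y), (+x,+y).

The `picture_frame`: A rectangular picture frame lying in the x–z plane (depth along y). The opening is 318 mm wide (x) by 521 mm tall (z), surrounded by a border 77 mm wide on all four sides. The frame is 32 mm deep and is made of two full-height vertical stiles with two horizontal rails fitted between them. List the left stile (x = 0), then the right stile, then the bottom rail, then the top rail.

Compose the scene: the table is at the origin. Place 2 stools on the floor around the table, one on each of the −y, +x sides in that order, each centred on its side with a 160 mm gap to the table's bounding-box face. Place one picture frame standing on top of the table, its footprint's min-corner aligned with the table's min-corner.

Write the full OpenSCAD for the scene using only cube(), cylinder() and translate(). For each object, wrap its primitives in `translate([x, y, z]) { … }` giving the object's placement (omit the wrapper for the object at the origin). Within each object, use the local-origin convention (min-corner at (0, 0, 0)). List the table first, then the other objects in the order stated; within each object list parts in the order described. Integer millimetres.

translate([0, 0, 666]) cube([634, 914, 45]);
translate([81, 81, 0]) cylinder(h = 666, r = 44);
translate([553, 81, 0]) cylinder(h = 666, r = 44);
translate([81, 833, 0]) cylinder(h = 666, r = 44);
translate([553, 833, 0]) cylinder(h = 666, r = 44);
translate([141, -432, 0]) {
  translate([0, 0, 404]) cube([352, 272, 35]);
  translate([24, 24, 0]) cylinder(h = 404, r = 24);
  translate([328, 24, 0]) cylinder(h = 404, r = 24);
  translate([24, 248, 0]) cylinder(h = 404, r = 24);
  translate([328, 248, 0]) cylinder(h = 404, r = 24);
}
translate([794, 321, 0]) {
  translate([0, 0, 404]) cube([352, 272, 35]);
  translate([24, 24, 0]) cylinder(h = 404, r = 24);
  translate([328, 24, 0]) cylinder(h = 404, r = 24);
  translate([24, 248, 0]) cylinder(h = 404, r = 24);
  translate([328, 248, 0]) cylinder(h = 404, r = 24);
}
translate([0, 0, 711]) {
  cube([77, 32, 675]);
  translate([395, 0, 0]) cube([77, 32, 675]);
  translate([77, 0, 0]) cube([318, 32, 77]);
  translate([77, 0, 598]) cube([318, 32, 77]);
}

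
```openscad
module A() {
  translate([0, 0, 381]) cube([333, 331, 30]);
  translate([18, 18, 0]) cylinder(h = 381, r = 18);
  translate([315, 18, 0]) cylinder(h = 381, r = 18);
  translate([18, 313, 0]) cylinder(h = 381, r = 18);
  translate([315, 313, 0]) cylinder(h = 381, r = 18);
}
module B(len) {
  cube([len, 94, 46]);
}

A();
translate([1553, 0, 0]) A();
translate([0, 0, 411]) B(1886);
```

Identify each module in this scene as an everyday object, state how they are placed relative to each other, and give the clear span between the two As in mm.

Second stool starts at x = 1553; first ends at x = 333; clear span = 1553 − 333 = 1220 mm.

A is a stool. B is a beam. A beam spans the tops of two stools. The clear span between the two stools is 1220 mm.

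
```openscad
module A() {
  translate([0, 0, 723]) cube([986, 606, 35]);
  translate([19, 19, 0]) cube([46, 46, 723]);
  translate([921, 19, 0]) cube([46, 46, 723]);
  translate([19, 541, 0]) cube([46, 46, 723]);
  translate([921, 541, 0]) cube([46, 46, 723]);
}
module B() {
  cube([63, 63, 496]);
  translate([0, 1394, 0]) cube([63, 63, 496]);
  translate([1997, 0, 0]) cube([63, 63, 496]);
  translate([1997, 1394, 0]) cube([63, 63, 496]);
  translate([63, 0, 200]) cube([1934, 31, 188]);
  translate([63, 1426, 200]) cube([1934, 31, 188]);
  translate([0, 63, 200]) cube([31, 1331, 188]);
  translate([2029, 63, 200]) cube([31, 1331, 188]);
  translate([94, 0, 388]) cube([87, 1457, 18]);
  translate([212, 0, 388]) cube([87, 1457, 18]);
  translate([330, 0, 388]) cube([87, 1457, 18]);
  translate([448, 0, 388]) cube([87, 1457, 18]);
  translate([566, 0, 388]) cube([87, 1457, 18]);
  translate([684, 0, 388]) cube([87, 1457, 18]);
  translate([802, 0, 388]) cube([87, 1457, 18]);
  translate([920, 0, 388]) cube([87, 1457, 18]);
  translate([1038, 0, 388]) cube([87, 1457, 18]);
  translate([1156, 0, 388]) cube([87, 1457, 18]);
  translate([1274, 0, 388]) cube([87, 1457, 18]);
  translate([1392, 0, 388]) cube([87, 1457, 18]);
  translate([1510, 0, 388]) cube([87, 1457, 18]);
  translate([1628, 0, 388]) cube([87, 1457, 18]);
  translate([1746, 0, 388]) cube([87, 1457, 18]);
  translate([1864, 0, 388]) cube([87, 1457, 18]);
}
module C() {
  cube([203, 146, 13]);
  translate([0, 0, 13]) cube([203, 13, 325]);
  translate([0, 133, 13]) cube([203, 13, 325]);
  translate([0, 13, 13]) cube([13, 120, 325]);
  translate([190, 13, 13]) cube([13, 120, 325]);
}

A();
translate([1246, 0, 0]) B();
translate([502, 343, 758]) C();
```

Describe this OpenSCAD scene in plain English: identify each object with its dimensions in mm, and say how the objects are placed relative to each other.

A is a table with a 986×606 mm rectangular top, 35 mm thick, top surface at z = 758 mm, supported by four 46×46 mm square legs, each inset 19 mm from the nearest pair of top edges, running from the floor.

B is a bed frame 2060 mm long (x) by 1457 mm wide (y). Four 63×63 mm corner posts, 496 mm tall, at the corners of the footprint. Four rails of 31 mm thickness and 188 mm height run between adjacent posts with their undersides at z = 200 mm, their outer faces flush with the outside of the frame (the two x-running rails run between the posts' inner faces; the two y-running rails run between the posts' inner faces). 16 slats, each 87 mm wide (x) and 18 mm thick, lie across the top of the two x-running rails, running the full 1457 mm width of the frame in y; the slats are evenly spaced along x between the inner faces of the end posts with equal gaps (rounded down to the nearest mm) at the −x end and between each pair — any rounding remainder accumulates at the +x end.

C is an open-topped rectangular box: outside dimensions 203×146×338 mm, with a uniform wall and base thickness of 13 mm. The base is a full 203×146 slab on the floor; four walls sit on top of the base. The front and back walls (the −y and +y sides) span the full width; the two side walls fit between them.

The bed frame is on the floor beside the table on its +x side. The open box is on top of the table.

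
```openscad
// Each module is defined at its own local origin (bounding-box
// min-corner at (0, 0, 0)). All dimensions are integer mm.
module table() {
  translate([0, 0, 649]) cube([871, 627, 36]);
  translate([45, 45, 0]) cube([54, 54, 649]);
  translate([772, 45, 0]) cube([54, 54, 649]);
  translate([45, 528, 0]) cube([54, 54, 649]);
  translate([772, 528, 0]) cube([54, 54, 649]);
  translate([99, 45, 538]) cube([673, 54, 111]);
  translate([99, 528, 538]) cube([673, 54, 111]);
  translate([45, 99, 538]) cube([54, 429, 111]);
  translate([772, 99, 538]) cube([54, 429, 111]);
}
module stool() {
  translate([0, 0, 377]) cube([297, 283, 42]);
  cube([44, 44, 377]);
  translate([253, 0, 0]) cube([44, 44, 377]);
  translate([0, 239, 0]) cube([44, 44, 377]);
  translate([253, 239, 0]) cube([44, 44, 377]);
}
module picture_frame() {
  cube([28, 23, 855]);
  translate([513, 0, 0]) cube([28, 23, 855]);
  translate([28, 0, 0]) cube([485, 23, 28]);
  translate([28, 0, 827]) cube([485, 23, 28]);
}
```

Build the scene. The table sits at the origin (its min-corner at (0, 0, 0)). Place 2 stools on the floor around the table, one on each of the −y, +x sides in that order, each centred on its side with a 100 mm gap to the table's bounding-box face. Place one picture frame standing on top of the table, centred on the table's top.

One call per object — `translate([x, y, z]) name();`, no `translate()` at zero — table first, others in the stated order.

table();
translate([287, -383, 0]) stool();
translate([971, 172, 0]) stool();
translate([165, 302, 685]) picture_frame();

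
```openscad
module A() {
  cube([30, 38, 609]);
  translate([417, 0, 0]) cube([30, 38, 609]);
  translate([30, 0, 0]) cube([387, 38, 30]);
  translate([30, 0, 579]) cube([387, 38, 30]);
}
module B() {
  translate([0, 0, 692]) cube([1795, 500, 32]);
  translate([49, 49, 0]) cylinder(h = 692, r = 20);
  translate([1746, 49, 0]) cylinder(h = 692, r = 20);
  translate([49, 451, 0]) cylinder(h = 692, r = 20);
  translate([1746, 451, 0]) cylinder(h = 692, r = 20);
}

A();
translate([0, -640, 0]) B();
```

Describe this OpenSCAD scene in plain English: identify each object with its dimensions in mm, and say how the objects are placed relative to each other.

A is a picture frame with a 387×549 mm rectangular opening (x by z) and a uniform 30 mm border on every side. Frame depth is 38 mm along y. It is built from two vertical stiles running the full outside height and two horizontal rails spanning the gap between the stiles.

B is a table with a 1795×500 mm rectangular top, 32 mm thick, top surface at z = 724 mm, supported by four round legs of 40 mm diameter, each leg's bounding box inset 29 mm from the nearest pair of top edges, running from the floor.

The table is on the floor beside the picture frame on its −y side.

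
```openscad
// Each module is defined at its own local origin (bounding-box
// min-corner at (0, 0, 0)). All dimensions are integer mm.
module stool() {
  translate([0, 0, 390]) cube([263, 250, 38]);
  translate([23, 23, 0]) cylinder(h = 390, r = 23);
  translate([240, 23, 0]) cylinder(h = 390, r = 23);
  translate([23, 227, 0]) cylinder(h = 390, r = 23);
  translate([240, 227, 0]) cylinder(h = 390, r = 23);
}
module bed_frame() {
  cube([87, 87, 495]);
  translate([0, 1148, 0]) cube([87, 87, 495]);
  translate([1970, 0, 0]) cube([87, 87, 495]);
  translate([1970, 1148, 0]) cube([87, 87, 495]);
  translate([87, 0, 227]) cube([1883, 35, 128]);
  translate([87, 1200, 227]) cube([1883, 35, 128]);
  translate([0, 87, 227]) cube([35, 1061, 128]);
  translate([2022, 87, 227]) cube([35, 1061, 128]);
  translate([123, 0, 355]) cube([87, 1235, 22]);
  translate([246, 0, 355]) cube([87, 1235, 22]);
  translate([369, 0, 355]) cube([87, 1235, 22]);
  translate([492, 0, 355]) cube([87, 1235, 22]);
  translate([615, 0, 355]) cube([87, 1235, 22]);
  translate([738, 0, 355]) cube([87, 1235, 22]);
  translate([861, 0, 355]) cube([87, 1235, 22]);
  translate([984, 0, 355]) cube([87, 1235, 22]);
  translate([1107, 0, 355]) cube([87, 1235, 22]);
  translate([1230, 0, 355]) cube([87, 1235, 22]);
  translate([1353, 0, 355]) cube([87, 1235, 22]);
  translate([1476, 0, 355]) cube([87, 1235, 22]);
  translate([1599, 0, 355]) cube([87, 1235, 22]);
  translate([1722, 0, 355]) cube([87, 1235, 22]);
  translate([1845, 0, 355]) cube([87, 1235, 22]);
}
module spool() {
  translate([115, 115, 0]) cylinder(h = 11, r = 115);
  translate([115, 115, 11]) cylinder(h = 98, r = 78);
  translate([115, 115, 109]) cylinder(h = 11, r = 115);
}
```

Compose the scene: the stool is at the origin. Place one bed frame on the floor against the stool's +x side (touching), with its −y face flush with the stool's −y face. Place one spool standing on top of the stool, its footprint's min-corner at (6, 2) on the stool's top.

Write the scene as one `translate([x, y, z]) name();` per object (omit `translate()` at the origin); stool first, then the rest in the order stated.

stool();
translate([263, 0, 0]) bed_frame();
translate([6, 2, 428]) spool();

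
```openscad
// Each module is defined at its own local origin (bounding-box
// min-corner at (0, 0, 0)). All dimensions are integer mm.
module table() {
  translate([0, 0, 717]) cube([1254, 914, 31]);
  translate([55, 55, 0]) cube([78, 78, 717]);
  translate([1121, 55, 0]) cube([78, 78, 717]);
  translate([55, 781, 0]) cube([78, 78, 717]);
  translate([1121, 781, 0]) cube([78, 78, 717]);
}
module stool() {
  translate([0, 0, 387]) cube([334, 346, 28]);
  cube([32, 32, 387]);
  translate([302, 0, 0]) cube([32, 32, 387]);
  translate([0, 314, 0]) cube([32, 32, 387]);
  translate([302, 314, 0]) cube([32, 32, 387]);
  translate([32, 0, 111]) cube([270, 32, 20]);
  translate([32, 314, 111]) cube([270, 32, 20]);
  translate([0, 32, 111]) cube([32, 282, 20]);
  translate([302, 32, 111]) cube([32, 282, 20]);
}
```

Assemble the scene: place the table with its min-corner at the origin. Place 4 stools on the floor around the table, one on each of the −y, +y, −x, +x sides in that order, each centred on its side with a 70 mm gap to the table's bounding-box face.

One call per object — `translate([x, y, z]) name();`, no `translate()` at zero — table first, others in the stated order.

table();
translate([460, -416, 0]) stool();
translate([460, 984, 0]) stool();
translate([-404, 284, 0]) stool();
translate([1324, 284, 0]) stool();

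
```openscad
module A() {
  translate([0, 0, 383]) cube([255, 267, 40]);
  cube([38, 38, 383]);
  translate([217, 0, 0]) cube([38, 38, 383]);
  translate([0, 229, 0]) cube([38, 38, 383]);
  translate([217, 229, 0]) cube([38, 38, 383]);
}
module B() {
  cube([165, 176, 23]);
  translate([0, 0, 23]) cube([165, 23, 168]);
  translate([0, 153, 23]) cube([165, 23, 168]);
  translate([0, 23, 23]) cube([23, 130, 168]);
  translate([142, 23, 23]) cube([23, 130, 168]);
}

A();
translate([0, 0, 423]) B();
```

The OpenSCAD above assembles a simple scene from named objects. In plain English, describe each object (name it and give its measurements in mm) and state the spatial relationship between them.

A is a four-legged stool. The seat is 255×267 mm, 40 mm thick, top at z = 423 mm. It stands on four square legs, each 38×38 mm in cross-section, from z = 0 to the seat underside, each flush with a corner of the seat.

B is an open-topped rectangular box: outside dimensions 165×176×191 mm, with a uniform wall and base thickness of 23 mm. The base is a full 165×176 slab on the floor; four walls sit on top of the base. The front and back walls (the −y and +y sides) span the full width; the two side walls fit between them.

The open box is on top of the stool.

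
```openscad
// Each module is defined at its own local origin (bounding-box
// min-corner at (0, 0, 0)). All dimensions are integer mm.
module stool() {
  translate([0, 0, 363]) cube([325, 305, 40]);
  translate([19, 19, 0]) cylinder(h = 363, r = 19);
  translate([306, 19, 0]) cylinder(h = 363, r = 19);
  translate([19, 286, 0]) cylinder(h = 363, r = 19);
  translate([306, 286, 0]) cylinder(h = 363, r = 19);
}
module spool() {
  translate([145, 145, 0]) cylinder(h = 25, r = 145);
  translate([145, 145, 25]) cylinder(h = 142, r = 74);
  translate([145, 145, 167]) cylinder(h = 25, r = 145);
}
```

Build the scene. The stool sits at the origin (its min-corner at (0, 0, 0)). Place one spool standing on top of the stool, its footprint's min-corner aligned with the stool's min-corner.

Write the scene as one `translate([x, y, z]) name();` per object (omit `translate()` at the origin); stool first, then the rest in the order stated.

stool();
translate([0, 0, 403]) spool();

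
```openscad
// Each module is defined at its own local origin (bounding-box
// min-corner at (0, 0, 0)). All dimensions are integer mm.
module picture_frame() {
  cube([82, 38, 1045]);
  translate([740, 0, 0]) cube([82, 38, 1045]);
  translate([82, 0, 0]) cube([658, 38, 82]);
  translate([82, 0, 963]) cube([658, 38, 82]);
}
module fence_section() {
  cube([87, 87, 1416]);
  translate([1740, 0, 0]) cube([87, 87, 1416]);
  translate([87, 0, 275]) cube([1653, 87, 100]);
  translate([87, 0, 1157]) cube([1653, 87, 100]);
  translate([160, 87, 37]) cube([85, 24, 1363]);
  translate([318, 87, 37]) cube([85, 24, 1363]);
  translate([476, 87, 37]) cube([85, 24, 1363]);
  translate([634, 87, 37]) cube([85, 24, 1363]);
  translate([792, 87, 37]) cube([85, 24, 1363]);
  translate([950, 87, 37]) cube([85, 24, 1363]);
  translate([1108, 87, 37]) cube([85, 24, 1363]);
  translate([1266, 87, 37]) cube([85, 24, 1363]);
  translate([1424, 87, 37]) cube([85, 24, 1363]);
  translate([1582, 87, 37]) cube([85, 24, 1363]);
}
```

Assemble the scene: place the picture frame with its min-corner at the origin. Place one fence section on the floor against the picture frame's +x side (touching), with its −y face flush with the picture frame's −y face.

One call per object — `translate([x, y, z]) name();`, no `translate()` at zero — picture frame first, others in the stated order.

picture_frame();
translate([822, 0, 0]) fence_section();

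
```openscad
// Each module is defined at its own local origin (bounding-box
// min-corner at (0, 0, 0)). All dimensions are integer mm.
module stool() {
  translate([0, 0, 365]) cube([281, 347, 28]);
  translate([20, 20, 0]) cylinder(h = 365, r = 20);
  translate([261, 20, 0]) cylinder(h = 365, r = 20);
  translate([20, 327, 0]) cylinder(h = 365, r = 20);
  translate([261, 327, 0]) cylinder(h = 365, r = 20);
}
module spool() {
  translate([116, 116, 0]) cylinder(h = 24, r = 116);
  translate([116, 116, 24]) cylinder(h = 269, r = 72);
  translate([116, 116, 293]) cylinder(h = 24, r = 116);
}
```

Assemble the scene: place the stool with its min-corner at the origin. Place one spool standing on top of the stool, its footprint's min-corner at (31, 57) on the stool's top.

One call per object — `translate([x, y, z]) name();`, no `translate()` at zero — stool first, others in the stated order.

stool();
translate([31, 57, 393]) spool();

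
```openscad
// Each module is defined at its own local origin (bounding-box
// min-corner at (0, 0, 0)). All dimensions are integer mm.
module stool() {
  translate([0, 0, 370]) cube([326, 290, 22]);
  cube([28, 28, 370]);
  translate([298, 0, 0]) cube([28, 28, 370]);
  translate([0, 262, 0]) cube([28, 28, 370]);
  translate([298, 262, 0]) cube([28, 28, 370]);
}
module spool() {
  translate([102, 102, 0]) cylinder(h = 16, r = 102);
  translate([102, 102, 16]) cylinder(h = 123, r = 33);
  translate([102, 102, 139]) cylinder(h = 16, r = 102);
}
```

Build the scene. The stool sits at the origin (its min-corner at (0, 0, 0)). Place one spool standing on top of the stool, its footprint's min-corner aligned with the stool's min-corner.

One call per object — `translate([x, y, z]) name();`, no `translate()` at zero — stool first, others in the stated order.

stool();
translate([0, 0, 392]) spool();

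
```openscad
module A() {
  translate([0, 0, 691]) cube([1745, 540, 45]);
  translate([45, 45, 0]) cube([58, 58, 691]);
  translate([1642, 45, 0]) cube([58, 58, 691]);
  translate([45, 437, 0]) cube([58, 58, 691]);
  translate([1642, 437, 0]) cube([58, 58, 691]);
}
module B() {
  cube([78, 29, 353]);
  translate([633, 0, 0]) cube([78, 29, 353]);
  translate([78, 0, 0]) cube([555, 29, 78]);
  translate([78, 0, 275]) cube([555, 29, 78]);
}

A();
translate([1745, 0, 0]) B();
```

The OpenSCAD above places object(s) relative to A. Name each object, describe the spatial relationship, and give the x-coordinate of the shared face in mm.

A is a table. B is a picture frame. The picture frame is against the table's +x side, with their −y faces flush. The x-coordinate of the shared face is 1745 mm.

The table's +x face and the picture frame's −x face are both at x = 1745 mm.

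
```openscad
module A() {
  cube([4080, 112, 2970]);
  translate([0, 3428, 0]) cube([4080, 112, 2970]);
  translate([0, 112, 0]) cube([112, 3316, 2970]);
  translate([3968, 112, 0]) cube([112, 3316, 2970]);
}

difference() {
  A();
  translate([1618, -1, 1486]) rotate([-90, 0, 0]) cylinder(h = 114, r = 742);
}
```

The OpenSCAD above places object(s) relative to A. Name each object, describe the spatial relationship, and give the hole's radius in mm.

The subtracted cylinder has r = 742 mm.

A is a house frame. The house frame has a circular hole through its front wall. The hole's radius is 742 mm.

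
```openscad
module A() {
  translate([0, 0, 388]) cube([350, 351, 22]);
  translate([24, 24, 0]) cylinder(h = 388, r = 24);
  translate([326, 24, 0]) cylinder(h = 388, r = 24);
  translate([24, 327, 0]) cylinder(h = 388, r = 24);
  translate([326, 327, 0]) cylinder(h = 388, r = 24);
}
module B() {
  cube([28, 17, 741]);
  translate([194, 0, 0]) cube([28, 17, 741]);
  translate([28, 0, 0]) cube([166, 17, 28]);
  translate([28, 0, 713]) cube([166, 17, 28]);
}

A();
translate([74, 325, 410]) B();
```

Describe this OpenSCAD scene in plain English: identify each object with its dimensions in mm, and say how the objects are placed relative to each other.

A is a four-legged stool. The seat is 350×351 mm, 22 mm thick, top at z = 410 mm. It stands on four round legs, each 48 mm in diameter, from z = 0 to the seat underside, each leg's axis is inset half a diameter from the nearest pair of seat edges (so the leg's bounding box is flush with the corner).

B is a picture frame with a 166×685 mm rectangular opening (x by z) and a uniform 28 mm border on every side. Frame depth is 17 mm along y. It is built from two vertical stiles running the full outside height and two horizontal rails spanning the gap between the stiles.

The picture frame is on top of the stool.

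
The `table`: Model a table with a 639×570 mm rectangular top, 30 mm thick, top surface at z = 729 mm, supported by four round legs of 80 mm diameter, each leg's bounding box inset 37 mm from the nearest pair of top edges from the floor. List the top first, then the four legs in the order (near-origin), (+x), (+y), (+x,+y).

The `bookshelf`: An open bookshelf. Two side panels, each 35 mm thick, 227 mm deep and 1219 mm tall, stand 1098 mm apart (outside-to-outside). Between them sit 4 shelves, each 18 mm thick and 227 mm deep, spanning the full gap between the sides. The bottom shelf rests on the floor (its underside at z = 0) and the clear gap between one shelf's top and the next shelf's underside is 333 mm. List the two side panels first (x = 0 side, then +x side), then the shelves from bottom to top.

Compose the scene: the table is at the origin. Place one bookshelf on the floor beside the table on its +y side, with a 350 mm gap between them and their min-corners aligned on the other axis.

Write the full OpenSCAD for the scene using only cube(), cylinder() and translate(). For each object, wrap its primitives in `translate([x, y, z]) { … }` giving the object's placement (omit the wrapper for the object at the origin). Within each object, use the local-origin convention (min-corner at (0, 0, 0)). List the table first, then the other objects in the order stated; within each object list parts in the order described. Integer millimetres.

translate([0, 0, 699]) cube([639, 570, 30]);
translate([77, 77, 0]) cylinder(h = 699, r = 40);
translate([562, 77, 0]) cylinder(h = 699, r = 40);
translate([77, 493, 0]) cylinder(h = 699, r = 40);
translate([562, 493, 0]) cylinder(h = 699, r = 40);
translate([0, 920, 0]) {
  cube([35, 227, 1219]);
  translate([1063, 0, 0]) cube([35, 227, 1219]);
  translate([35, 0, 0]) cube([1028, 227, 18]);
  translate([35, 0, 351]) cube([1028, 227, 18]);
  translate([35, 0, 702]) cube([1028, 227, 18]);
  translate([35, 0, 1053]) cube([1028, 227, 18]);
}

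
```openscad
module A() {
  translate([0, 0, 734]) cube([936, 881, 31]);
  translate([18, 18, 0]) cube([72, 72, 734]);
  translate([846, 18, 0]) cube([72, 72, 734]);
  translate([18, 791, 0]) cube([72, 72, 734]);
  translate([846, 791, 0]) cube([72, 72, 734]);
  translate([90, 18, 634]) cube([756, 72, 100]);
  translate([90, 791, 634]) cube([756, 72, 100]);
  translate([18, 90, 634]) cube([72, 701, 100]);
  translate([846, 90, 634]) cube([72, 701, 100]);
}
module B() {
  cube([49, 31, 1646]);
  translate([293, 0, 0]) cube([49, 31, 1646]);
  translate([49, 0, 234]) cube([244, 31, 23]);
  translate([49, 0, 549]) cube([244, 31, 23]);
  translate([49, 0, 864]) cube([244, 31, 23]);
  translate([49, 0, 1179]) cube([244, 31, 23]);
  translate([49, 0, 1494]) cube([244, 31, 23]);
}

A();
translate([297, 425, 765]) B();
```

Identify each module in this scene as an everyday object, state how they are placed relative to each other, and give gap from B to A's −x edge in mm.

The ladder's min-x is at 297; the table's min-x is 0; gap = 297 mm.

A is a table. B is a ladder. The ladder is on top of the table, centred. The gap from the ladder to the table's −x edge is 297 mm.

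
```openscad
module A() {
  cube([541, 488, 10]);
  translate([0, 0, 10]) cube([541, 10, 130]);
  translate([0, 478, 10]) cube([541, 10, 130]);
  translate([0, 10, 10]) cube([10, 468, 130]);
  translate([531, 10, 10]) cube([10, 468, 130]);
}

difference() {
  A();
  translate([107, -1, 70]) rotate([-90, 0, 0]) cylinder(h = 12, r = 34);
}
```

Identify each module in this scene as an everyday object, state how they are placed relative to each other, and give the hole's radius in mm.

The subtracted cylinder has r = 34 mm.

A is an open box. The open box has a circular hole through its front wall. The hole's radius is 34 mm.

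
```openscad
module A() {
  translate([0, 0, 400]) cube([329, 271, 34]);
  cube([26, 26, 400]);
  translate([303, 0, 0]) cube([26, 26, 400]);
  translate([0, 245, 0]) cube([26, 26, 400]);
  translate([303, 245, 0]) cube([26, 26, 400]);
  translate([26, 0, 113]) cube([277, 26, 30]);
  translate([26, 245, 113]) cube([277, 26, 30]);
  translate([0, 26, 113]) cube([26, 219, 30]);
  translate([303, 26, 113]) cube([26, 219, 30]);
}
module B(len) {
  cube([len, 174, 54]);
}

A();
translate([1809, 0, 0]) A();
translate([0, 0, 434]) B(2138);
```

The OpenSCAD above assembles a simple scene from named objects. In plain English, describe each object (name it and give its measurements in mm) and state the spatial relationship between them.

A is a simple wooden stool: a rectangular seat 329 mm (x) by 271 mm (y), 34 mm thick, top face at z = 434 mm, on four square legs, each 26×26 mm in cross-section. The legs rest on z = 0, each flush with a corner of the seat. Four stretchers, 26 mm wide and 30 mm tall, connect adjacent legs with their undersides at z = 113 mm, each running between the inner faces of the legs it joins and aligned with the legs' outer faces on the other axis.

B is a rectangular beam 2138 mm long (x), 174 mm deep (y), 54 mm thick (z).

The beam spans the tops of two stools placed 1480 mm apart, resting at z = 434 mm.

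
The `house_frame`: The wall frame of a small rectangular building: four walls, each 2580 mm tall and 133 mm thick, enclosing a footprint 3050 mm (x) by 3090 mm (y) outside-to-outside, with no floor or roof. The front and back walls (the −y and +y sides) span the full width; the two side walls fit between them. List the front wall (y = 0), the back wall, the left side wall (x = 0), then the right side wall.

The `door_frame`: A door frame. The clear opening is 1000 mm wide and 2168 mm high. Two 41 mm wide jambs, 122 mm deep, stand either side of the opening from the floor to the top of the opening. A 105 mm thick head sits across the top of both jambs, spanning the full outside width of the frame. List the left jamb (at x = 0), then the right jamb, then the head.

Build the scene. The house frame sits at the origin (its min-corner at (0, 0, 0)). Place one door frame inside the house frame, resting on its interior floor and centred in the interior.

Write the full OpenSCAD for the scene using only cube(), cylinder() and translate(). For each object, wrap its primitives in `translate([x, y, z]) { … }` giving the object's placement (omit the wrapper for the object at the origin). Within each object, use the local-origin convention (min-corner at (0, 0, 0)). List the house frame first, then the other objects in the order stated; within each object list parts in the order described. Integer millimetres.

cube([3050, 133, 2580]);
translate([0, 2957, 0]) cube([3050, 133, 2580]);
translate([0, 133, 0]) cube([133, 2824, 2580]);
translate([2917, 133, 0]) cube([133, 2824, 2580]);
translate([984, 1484, 0]) {
  cube([41, 122, 2168]);
  translate([1041, 0, 0]) cube([41, 122, 2168]);
  translate([0, 0, 2168]) cube([1082, 122, 105]);
}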